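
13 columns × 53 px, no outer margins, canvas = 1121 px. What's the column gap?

36 px

Columns use 689 px, leaving 432 px across 12 column gaps = 36 px each.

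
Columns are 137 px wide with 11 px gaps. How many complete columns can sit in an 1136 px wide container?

k columns need k·137 + (k−1)·11 = k·148 − 11.
k·148 − 11 ≤ 1136 → k ≤ 1147 / 148 ≈ 7.75, so k = 7.

7 columns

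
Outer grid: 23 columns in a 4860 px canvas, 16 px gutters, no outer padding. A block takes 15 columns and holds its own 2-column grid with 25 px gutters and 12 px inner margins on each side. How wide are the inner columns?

23 columns + 22 gutters: 23c + 22·16 = 4860.
23c = 4860 − 352 = 4508, so c = 196 px.
15-column span = 15·196 + 14·16 = 3164 px.
Inner content = 3164 − 2·12 = 3140 px.
3140 − 1·25 = 3115; ÷2 gives d = 1557.5 px.

1557.5 px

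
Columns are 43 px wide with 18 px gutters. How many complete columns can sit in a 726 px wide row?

k columns need k·43 + (k−1)·18 = k·61 − 18.
k·61 − 18 ≤ 726 → k ≤ 744 / 61 ≈ 12.20, so k = 12.

12 columns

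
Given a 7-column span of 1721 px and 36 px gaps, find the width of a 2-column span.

7c + 6·36 = 1721 → 7c = 1505 → c = 215 px.
2 columns plus 1 gap: 430 + 36 = 466 px.

466 px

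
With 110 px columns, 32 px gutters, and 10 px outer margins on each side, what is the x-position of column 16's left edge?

2140 px

Each column+gutter stride is 142 px; 15 of them past the 10 px margin is 10 + 2130 = 2140 px.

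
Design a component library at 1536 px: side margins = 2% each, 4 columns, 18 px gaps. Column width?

Each margin = 2% of 1536 = 30.72 px; content = 1536 − 2·30.72 = 1474.56 px.
4 columns + 3 gaps: 4c + 3·18 = 1474.56.
4c = 1474.56 − 54 = 1420.56, so c = 355.14 px.

355.14 px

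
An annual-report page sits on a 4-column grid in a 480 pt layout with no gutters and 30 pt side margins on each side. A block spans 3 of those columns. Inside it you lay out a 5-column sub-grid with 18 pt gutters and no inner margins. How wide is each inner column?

Subtract both margins: 480 − 2·30 = 420 pt.
420 / 4 = 105 pt per column.
3-column span = 3·105 = 315 pt.
5d + 4·18 = 315 → 5d = 243 → d = 48.6 pt.

48.6 pt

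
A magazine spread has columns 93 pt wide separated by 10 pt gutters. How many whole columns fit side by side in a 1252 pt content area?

12 columns

k columns need k·93 + (k−1)·10 = k·103 − 10.
k·103 − 10 ≤ 1252 → k ≤ 1262 / 103 ≈ 12.25, so k = 12.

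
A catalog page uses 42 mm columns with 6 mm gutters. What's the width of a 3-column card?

3-column span = 3·42 + 2·6 = 138 mm.

138 mm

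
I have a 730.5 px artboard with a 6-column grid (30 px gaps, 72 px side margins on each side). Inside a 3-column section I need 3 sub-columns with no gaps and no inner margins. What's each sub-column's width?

Outer content = 730.5 − 2·72 = 586.5 px.
6 columns + 5 gaps: 6c + 5·30 = 586.5.
6c = 586.5 − 150 = 436.5, so c = 72.75 px.
3 columns plus 2 gaps: 218.25 + 60 = 278.25 px.
3d = 278.25 → d = 92.75 px.

92.75 px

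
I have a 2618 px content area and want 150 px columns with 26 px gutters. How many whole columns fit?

15 columns

Each extra column adds 150 + 26 = 176 px.
(2618 + 26) / 176 = 15.02, so 15 columns fit.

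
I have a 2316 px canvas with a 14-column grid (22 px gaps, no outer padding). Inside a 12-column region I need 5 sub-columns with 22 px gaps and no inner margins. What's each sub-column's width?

378.8 px

2316 − 13·22 = 2030; ÷14 gives c = 145 px.
12 columns plus 11 gaps: 1740 + 242 = 1982 px.
5 columns + 4 gaps: 5d + 4·22 = 1982.
5d = 1982 − 88 = 1894, so d = 378.8 px.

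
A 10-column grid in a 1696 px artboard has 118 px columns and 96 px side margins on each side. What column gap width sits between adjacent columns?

Content width = 1696 − 2·96 = 1504 px.
10 columns take 10·118 = 1180 px; remaining 324 splits into 9 column gaps.
g = 324 / 9 = 36 px.

36 px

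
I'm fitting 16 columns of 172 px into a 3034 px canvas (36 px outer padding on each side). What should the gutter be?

Inside the margins: 3034 − 72 = 2962 px.
16 columns take 16·172 = 2752 px; remaining 210 splits into 15 gutters.
g = 210 / 15 = 14 px.

14 px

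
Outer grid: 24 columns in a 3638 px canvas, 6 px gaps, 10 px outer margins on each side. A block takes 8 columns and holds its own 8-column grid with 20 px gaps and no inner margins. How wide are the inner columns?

132.75 px

Inside the margins: 3638 − 20 = 3618 px.
24c + 23·6 = 3618 → 24c = 3480 → c = 145 px.
Span of 8: 8·145 + 7·6 = 1160 + 42 = 1202 px.
1202 − 7·20 = 1062; ÷8 gives d = 132.75 px.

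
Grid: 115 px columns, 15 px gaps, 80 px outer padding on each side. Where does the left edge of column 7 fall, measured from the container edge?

Before column 7: the margin + 6 columns + 6 gaps.
Offset = 80 + 6·(115 + 15) = 80 + 780 = 860 px.

860 px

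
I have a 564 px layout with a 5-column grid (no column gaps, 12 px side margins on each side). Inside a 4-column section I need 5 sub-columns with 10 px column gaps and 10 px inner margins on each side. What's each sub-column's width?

74.4 px

Inside the margins: 564 − 24 = 540 px.
With no column gaps, each column is 540/5 = 108 px.
With no column gaps, 4 columns span 4·108 = 432 px.
Inner content = 432 − 2·10 = 412 px.
Subtracting 4 column gaps of 10 leaves 372 for 5 columns, so d = 74.4 px.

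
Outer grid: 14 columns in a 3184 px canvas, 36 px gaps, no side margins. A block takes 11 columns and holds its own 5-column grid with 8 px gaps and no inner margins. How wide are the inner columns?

492.4 px

14 columns + 13 gaps: 14c + 13·36 = 3184.
14c = 3184 − 468 = 2716, so c = 194 px.
11-column span = 11·194 + 10·36 = 2494 px.
5 columns + 4 gaps: 5d + 4·8 = 2494.
5d = 2494 − 32 = 2462, so d = 492.4 px.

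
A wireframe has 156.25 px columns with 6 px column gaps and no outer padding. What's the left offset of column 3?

324.5 px

Each column+gutter stride is 162.25 px; with no margin, 2 of them is 324.5 px.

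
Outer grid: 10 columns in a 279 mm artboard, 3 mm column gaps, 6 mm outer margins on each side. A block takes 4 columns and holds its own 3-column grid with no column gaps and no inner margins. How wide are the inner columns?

35 mm

Subtract both margins: 279 − 2·6 = 267 mm.
10 columns + 9 column gaps: 10c + 9·3 = 267.
10c = 267 − 27 = 240, so c = 24 mm.
Span of 4: 4·24 + 3·3 = 96 + 9 = 105 mm.
105 / 3 = 35 mm per column.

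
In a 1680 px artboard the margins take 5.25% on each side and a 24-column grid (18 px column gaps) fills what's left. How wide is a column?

45.4 px

Margins: 5.25% × 1680 = 88.2 px each, so content = 1680 − 176.4 = 1503.6 px.
Subtracting 23 column gaps of 18 leaves 1089.6 for 24 columns, so c = 45.4 px.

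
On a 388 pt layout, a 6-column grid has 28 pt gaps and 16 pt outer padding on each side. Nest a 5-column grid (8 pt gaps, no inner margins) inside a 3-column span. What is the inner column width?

26.4 pt

Subtract both margins: 388 − 2·16 = 356 pt.
Subtracting 5 gaps of 28 leaves 216 for 6 columns, so c = 36 pt.
Span of 3: 3·36 + 2·28 = 108 + 56 = 164 pt.
5d + 4·8 = 164 → 5d = 132 → d = 26.4 pt.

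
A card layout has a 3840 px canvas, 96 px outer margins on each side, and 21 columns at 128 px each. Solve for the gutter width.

Take off 192 px of margins, leaving 3648 px.
21 columns take 21·128 = 2688 px; remaining 960 splits into 20 gutters.
g = 960 / 20 = 48 px.

48 px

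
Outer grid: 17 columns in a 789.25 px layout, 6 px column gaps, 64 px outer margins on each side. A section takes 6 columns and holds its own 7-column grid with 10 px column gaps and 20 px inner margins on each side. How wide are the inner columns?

Take off 128 px of margins, leaving 661.25 px.
661.25 − 16·6 = 565.25; ÷17 gives c = 33.25 px.
6 columns plus 5 column gaps: 199.5 + 30 = 229.5 px.
Inner content = 229.5 − 2·20 = 189.5 px.
189.5 − 6·10 = 129.5; ÷7 gives d = 18.5 px.

18.5 px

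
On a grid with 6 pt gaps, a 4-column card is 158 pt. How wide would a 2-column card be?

76 pt

4c + 3·6 = 158 → 4c = 140 → c = 35 pt.
Span of 2: 2·35 + 1·6 = 70 + 6 = 76 pt.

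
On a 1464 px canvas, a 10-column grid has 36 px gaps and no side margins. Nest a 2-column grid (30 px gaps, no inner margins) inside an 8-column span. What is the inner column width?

Subtracting 9 gaps of 36 leaves 1140 for 10 columns, so c = 114 px.
8 columns plus 7 gaps: 912 + 252 = 1164 px.
2 columns + 1 gap: 2d + 1·30 = 1164.
2d = 1164 − 30 = 1134, so d = 567 px.

567 px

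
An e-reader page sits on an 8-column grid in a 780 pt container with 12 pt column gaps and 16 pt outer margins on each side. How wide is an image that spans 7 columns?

Content width = 780 − 2·16 = 748 pt.
748 − 7·12 = 664; ÷8 gives c = 83 pt.
7 columns plus 6 column gaps: 581 + 72 = 653 pt.

653 pt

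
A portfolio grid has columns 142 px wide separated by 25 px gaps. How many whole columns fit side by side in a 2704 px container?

Each extra column adds 142 + 25 = 167 px.
(2704 + 25) / 167 = 16.34, so 16 columns fit.

16 columns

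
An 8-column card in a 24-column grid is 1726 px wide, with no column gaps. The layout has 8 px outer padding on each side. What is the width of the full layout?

1726 / 8 = 215.75 px per column.
Layout = 2·8 + 24·215.75 = 16 + 5178 = 5194 px.

5194 px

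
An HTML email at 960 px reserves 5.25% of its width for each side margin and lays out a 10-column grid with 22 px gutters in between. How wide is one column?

960 × (1 − 2·5.25%) = 960 × 89.5% = 859.2 px for the columns.
Subtracting 9 gutters of 22 leaves 661.2 for 10 columns, so c = 66.12 px.

66.12 px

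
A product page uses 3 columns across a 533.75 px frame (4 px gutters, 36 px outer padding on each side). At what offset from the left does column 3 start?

346.5 px

Take off 72 px of margins, leaving 461.75 px.
461.75 − 2·4 = 453.75; ÷3 gives c = 151.25 px.
Each column+gutter stride is 155.25 px; 2 of them past the 36 px margin is 36 + 310.5 = 346.5 px.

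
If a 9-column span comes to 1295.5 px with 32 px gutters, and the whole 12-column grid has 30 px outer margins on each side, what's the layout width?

9c + 8·32 = 1295.5 → 9c = 1039.5 → c = 115.5 px.
Layout = 2·30 + 12·115.5 + 11·32 = 60 + 1386 + 352 = 1798 px.

1798 px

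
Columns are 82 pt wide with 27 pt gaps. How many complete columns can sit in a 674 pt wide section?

6 columns

Each extra column adds 82 + 27 = 109 pt.
(674 + 27) / 109 = 6.43, so 6 columns fit.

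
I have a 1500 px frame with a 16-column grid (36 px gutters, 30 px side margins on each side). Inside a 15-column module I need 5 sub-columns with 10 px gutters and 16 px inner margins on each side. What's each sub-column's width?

255.15 px

Subtract both margins: 1500 − 2·30 = 1440 px.
16c + 15·36 = 1440 → 16c = 900 → c = 56.25 px.
15 columns plus 14 gutters: 843.75 + 504 = 1347.75 px.
Inner content = 1347.75 − 2·16 = 1315.75 px.
5d + 4·10 = 1315.75 → 5d = 1275.75 → d = 255.15 px.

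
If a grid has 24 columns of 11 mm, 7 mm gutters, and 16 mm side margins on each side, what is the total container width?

457 mm

Total width: 2·16 + 24·11 + 23·7 = 457 mm.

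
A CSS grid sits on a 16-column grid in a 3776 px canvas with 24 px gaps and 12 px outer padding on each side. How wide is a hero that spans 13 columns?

Subtract both margins: 3776 − 2·12 = 3752 px.
3752 − 15·24 = 3392; ÷16 gives c = 212 px.
13 columns plus 12 gaps: 2756 + 288 = 3044 px.

3044 px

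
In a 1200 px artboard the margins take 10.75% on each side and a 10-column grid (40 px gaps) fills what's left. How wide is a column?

58.2 px

1200 × (1 − 2·10.75%) = 1200 × 78.5% = 942 px for the columns.
942 − 9·40 = 582; ÷10 gives c = 58.2 px.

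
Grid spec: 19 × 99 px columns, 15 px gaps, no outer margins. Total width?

2151 px

Total width: 19·99 + 18·15 = 2151 px.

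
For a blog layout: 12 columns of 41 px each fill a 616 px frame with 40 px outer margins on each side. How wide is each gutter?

Content width = 616 − 2·40 = 536 px.
12·41 + 11g = 536 → 11g = 44 → g = 4 px.

4 px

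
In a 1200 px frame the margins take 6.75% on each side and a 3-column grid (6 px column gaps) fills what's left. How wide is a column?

Each margin = 6.75% of 1200 = 81 px; content = 1200 − 2·81 = 1038 px.
1038 − 2·6 = 1026; ÷3 gives c = 342 px.

342 px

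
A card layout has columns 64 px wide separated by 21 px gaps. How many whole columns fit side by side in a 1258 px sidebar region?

15 columns

Each extra column adds 64 + 21 = 85 px.
(1258 + 21) / 85 = 15.05, so 15 columns fit.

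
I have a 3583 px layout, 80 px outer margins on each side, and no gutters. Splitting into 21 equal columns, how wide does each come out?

Inside the margins: 3583 − 160 = 3423 px.
3423 / 21 = 163 px per column.

163 px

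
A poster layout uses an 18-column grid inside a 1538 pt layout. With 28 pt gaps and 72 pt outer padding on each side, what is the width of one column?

51 pt

Inside the margins: 1538 − 144 = 1394 pt.
18c + 17·28 = 1394 → 18c = 918 → c = 51 pt.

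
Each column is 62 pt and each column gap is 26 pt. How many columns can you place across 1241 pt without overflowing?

14 columns

14 columns: 14·62 + 13·26 = 1206 pt ≤ 1241.
15 columns: 1294 pt > 1241. So 14.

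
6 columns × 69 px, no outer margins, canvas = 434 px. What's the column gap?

4 px

6 columns take 6·69 = 414 px; remaining 20 splits into 5 column gaps.
g = 20 / 5 = 4 px.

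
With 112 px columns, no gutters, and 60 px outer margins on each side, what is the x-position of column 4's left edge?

Each column+gutter stride is 112 px; 3 of them past the 60 px margin is 60 + 336 = 396 px.

396 px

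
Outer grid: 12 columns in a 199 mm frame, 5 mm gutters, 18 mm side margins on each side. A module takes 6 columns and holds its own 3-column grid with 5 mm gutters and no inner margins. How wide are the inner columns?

23 mm

Outer content = 199 − 2·18 = 163 mm.
163 − 11·5 = 108; ÷12 gives c = 9 mm.
Span of 6: 6·9 + 5·5 = 54 + 25 = 79 mm.
79 − 2·5 = 69; ÷3 gives d = 23 mm.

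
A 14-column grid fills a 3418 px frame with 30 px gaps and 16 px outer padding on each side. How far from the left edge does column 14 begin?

Take off 32 px of margins, leaving 3386 px.
3386 − 13·30 = 2996; ÷14 gives c = 214 px.
Column 14 starts at margin + 13·(column + gutter) = 16 + 13·244 = 3188 px.

3188 px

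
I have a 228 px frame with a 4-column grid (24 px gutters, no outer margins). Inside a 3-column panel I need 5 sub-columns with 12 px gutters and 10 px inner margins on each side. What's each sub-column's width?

19.4 px

4 columns + 3 gutters: 4c + 3·24 = 228.
4c = 228 − 72 = 156, so c = 39 px.
3-column span = 3·39 + 2·24 = 165 px.
Inner content = 165 − 2·10 = 145 px.
5d + 4·12 = 145 → 5d = 97 → d = 19.4 px.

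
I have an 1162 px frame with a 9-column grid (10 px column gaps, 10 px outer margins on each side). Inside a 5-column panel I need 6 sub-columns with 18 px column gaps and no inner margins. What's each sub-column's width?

Take off 20 px of margins, leaving 1142 px.
9c + 8·10 = 1142 → 9c = 1062 → c = 118 px.
5-column span = 5·118 + 4·10 = 630 px.
630 − 5·18 = 540; ÷6 gives d = 90 px.

90 px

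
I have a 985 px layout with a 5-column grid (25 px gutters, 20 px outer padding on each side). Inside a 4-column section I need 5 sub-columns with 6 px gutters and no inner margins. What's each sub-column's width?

Subtract both margins: 985 − 2·20 = 945 px.
945 − 4·25 = 845; ÷5 gives c = 169 px.
Span of 4: 4·169 + 3·25 = 676 + 75 = 751 px.
Subtracting 4 gutters of 6 leaves 727 for 5 columns, so d = 145.4 px.

145.4 px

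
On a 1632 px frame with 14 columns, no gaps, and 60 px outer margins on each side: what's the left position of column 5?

492 px

Subtract both margins: 1632 − 2·60 = 1512 px.
14c = 1512 → c = 108 px.
Each column+gutter stride is 108 px; 4 of them past the 60 px margin is 60 + 432 = 492 px.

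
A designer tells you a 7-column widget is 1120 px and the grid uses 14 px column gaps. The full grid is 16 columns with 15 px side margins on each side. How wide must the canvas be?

7 columns + 6 column gaps: 7c + 6·14 = 1120.
7c = 1120 − 84 = 1036, so c = 148 px.
Total width: 2·15 + 16·148 + 15·14 = 2608 px.

2608 px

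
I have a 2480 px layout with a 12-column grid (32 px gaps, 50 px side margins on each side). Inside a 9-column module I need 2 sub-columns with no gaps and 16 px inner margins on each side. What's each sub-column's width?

Take off 100 px of margins, leaving 2380 px.
12c + 11·32 = 2380 → 12c = 2028 → c = 169 px.
9 columns plus 8 gaps: 1521 + 256 = 1777 px.
Inner content = 1777 − 2·16 = 1745 px.
2d = 1745 → d = 872.5 px.

872.5 px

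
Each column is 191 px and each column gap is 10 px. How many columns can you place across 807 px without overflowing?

4 columns: 4·191 + 3·10 = 794 px ≤ 807.
5 columns: 995 px > 807. So 4.

4 columns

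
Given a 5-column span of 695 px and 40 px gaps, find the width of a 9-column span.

Subtracting 4 gaps of 40 leaves 535 for 5 columns, so c = 107 px.
9-column span = 9·107 + 8·40 = 1283 px.

1283 px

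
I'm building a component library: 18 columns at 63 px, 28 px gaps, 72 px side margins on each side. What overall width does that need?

1754 px

Adding margins, columns and gutters: 144 + 1134 + 476 = 1754 px.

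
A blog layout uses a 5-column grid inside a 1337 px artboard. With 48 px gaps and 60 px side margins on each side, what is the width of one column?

205 px

Take off 120 px of margins, leaving 1217 px.
1217 − 4·48 = 1025; ÷5 gives c = 205 px.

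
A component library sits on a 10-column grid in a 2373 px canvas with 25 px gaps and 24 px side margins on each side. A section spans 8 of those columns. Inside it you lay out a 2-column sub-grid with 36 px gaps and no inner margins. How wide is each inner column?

Outer content = 2373 − 2·24 = 2325 px.
Subtracting 9 gaps of 25 leaves 2100 for 10 columns, so c = 210 px.
8-column span = 8·210 + 7·25 = 1855 px.
2 columns + 1 gap: 2d + 1·36 = 1855.
2d = 1855 − 36 = 1819, so d = 909.5 px.

909.5 px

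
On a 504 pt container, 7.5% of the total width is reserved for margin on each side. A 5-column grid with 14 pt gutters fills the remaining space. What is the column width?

Each margin = 7.5% of 504 = 37.8 pt; content = 504 − 2·37.8 = 428.4 pt.
5c + 4·14 = 428.4 → 5c = 372.4 → c = 74.48 pt.

74.48 pt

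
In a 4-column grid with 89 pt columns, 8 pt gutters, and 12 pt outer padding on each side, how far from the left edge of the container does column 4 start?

Before column 4: the margin + 3 columns + 3 gutters.
Offset = 12 + 3·(89 + 8) = 12 + 291 = 303 pt.

303 pt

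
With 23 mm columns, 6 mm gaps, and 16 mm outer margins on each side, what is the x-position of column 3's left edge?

Column 3 starts at margin + 2·(column + gutter) = 16 + 2·29 = 74 mm.

74 mm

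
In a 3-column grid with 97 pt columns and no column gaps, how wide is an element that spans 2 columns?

2-column span = 2·97 = 194 pt.

194 pt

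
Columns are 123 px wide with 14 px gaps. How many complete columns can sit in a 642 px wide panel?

4 columns: 4·123 + 3·14 = 534 px ≤ 642.
5 columns: 671 px > 642. So 4.

4 columns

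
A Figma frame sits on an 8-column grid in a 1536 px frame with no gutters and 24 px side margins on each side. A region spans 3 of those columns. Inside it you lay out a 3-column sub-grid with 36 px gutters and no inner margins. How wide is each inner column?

Inside the margins: 1536 − 48 = 1488 px.
1488 / 8 = 186 px per column.
With no gutters, 3 columns span 3·186 = 558 px.
3 columns + 2 gutters: 3d + 2·36 = 558.
3d = 558 − 72 = 486, so d = 162 px.

162 px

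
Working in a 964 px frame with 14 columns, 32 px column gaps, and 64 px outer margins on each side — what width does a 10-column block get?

Take off 128 px of margins, leaving 836 px.
Subtracting 13 column gaps of 32 leaves 420 for 14 columns, so c = 30 px.
Span of 10: 10·30 + 9·32 = 300 + 288 = 588 px.

588 px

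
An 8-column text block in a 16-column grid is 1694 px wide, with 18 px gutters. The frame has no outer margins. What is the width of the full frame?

8 columns + 7 gutters: 8c + 7·18 = 1694.
8c = 1694 − 126 = 1568, so c = 196 px.
Total width: 16·196 + 15·18 = 3406 px.

3406 px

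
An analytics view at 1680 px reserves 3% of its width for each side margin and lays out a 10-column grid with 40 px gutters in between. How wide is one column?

Margins: 3% × 1680 = 50.4 px each, so content = 1680 − 100.8 = 1579.2 px.
Subtracting 9 gutters of 40 leaves 1219.2 for 10 columns, so c = 121.92 px.

121.92 px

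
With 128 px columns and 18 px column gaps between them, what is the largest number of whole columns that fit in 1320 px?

9 columns

k columns need k·128 + (k−1)·18 = k·146 − 18.
k·146 − 18 ≤ 1320 → k ≤ 1338 / 146 ≈ 9.16, so k = 9.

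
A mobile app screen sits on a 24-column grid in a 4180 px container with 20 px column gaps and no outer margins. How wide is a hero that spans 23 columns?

4005 px

24 columns + 23 column gaps: 24c + 23·20 = 4180.
24c = 4180 − 460 = 3720, so c = 155 px.
23 columns plus 22 column gaps: 3565 + 440 = 4005 px.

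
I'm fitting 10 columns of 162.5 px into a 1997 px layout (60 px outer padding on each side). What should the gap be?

Subtract both margins: 1997 − 2·60 = 1877 px.
10·162.5 + 9g = 1877 → 9g = 252 → g = 28 px.

28 px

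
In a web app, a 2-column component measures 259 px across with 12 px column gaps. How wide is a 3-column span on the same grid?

394.5 px

2c + 1·12 = 259 → 2c = 247 → c = 123.5 px.
3 columns plus 2 column gaps: 370.5 + 24 = 394.5 px.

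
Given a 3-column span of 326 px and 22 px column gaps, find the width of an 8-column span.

3c + 2·22 = 326 → 3c = 282 → c = 94 px.
8-column span = 8·94 + 7·22 = 906 px.

906 px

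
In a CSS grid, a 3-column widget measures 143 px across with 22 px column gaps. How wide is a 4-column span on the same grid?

143 − 2·22 = 99; ÷3 gives c = 33 px.
Span of 4: 4·33 + 3·22 = 132 + 66 = 198 px.

198 px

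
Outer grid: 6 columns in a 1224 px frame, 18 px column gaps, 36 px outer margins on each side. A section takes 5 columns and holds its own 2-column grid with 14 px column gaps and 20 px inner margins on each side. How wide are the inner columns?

451.5 px

Subtract both margins: 1224 − 2·36 = 1152 px.
Subtracting 5 column gaps of 18 leaves 1062 for 6 columns, so c = 177 px.
Span of 5: 5·177 + 4·18 = 885 + 72 = 957 px.
Inner content = 957 − 2·20 = 917 px.
2 columns + 1 column gap: 2d + 1·14 = 917.
2d = 917 − 14 = 903, so d = 451.5 px.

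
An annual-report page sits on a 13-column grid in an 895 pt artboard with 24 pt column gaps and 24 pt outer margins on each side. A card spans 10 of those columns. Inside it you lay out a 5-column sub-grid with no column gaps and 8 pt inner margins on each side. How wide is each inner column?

Inside the margins: 895 − 48 = 847 pt.
13c + 12·24 = 847 → 13c = 559 → c = 43 pt.
Span of 10: 10·43 + 9·24 = 430 + 216 = 646 pt.
Inner content = 646 − 2·8 = 630 pt.
With no column gaps, each column is 630/5 = 126 pt.

126 pt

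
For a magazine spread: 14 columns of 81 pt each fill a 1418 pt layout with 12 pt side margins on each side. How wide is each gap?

Inside the margins: 1418 − 24 = 1394 pt.
Columns use 1134 pt, leaving 260 pt across 13 gaps = 20 pt each.

20 pt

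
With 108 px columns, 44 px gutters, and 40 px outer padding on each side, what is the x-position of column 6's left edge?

800 px

Before column 6: the margin + 5 columns + 5 gutters.
Offset = 40 + 5·(108 + 44) = 40 + 760 = 800 px.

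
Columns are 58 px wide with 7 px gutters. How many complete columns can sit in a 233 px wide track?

3 columns

k columns need k·58 + (k−1)·7 = k·65 − 7.
k·65 − 7 ≤ 233 → k ≤ 240 / 65 ≈ 3.69, so k = 3.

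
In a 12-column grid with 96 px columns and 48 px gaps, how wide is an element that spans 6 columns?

6-column span = 6·96 + 5·48 = 816 px.

816 px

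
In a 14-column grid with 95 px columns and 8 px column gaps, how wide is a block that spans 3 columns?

301 px

3-column span = 3·95 + 2·8 = 301 px.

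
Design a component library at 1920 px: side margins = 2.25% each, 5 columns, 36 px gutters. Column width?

337.92 px

Each margin = 2.25% of 1920 = 43.2 px; content = 1920 − 2·43.2 = 1833.6 px.
1833.6 − 4·36 = 1689.6; ÷5 gives c = 337.92 px.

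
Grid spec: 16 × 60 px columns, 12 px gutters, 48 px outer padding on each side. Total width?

Adding margins, columns and gutters: 96 + 960 + 180 = 1236 px.

1236 px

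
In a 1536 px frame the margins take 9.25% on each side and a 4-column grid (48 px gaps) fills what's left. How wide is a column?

Margins: 9.25% × 1536 = 142.08 px each, so content = 1536 − 284.16 = 1251.84 px.
Subtracting 3 gaps of 48 leaves 1107.84 for 4 columns, so c = 276.96 px.

276.96 px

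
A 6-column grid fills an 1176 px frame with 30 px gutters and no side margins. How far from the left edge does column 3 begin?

6c + 5·30 = 1176 → 6c = 1026 → c = 171 px.
Before column 3: 2 columns + 2 gutters.
Offset = 2·(171 + 30) = 2·201 = 402 px.

402 px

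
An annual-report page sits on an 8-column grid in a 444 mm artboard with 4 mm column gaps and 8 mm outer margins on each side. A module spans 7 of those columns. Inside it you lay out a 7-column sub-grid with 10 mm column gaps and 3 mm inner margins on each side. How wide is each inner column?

44 mm

Inside the margins: 444 − 16 = 428 mm.
428 − 7·4 = 400; ÷8 gives c = 50 mm.
7-column span = 7·50 + 6·4 = 374 mm.
Inner content = 374 − 2·3 = 368 mm.
7 columns + 6 column gaps: 7d + 6·10 = 368.
7d = 368 − 60 = 308, so d = 44 mm.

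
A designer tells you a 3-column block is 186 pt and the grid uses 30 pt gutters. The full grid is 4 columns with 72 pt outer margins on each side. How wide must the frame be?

402 pt

Subtracting 2 gutters of 30 leaves 126 for 3 columns, so c = 42 pt.
Frame = 2·72 + 4·42 + 3·30 = 144 + 168 + 90 = 402 pt.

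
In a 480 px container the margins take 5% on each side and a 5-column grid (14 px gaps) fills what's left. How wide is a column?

Margins: 5% × 480 = 24 px each, so content = 480 − 48 = 432 px.
5c + 4·14 = 432 → 5c = 376 → c = 75.2 px.

75.2 px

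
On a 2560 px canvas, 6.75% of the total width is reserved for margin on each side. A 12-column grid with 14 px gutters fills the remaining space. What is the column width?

171.7 px

2560 × (1 − 2·6.75%) = 2560 × 86.5% = 2214.4 px for the columns.
Subtracting 11 gutters of 14 leaves 2060.4 for 12 columns, so c = 171.7 px.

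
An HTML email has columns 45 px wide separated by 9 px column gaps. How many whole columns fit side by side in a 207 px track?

4 columns

Each extra column adds 45 + 9 = 54 px.
(207 + 9) / 54 = 4.00, so 4 columns fit.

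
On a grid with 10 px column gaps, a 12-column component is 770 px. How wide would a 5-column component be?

315 px

770 − 11·10 = 660; ÷12 gives c = 55 px.
5-column span = 5·55 + 4·10 = 315 px.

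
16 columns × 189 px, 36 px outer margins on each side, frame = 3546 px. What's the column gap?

30 px

Subtract both margins: 3546 − 2·36 = 3474 px.
16 columns take 16·189 = 3024 px; remaining 450 splits into 15 column gaps.
g = 450 / 15 = 30 px.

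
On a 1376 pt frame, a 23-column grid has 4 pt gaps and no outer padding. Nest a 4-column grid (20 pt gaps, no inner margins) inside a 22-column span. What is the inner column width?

1376 − 22·4 = 1288; ÷23 gives c = 56 pt.
22 columns plus 21 gaps: 1232 + 84 = 1316 pt.
4d + 3·20 = 1316 → 4d = 1256 → d = 314 pt.

314 pt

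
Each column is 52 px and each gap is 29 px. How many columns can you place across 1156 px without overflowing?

k columns need k·52 + (k−1)·29 = k·81 − 29.
k·81 − 29 ≤ 1156 → k ≤ 1185 / 81 ≈ 14.63, so k = 14.

14 columns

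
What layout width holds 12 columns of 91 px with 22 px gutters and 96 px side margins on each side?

1526 px

Total width: 2·96 + 12·91 + 11·22 = 1526 px.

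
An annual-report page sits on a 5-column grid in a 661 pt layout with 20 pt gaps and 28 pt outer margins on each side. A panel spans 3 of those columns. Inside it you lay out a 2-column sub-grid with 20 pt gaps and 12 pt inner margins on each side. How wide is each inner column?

155.5 pt

Take off 56 pt of margins, leaving 605 pt.
5 columns + 4 gaps: 5c + 4·20 = 605.
5c = 605 − 80 = 525, so c = 105 pt.
Span of 3: 3·105 + 2·20 = 315 + 40 = 355 pt.
Inner content = 355 − 2·12 = 331 pt.
331 − 1·20 = 311; ÷2 gives d = 155.5 pt.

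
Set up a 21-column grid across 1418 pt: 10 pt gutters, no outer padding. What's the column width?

58 pt

Subtracting 20 gutters of 10 leaves 1218 for 21 columns, so c = 58 pt.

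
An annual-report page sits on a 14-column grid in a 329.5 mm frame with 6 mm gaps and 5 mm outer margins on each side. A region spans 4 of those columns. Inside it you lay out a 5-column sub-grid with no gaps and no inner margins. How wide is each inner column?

17.4 mm

Take off 10 mm of margins, leaving 319.5 mm.
14c + 13·6 = 319.5 → 14c = 241.5 → c = 17.25 mm.
Span of 4: 4·17.25 + 3·6 = 69 + 18 = 87 mm.
5d = 87 → d = 17.4 mm.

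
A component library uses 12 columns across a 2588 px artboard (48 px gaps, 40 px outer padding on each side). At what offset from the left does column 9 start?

Inside the margins: 2588 − 80 = 2508 px.
12c + 11·48 = 2508 → 12c = 1980 → c = 165 px.
Column 9 starts at margin + 8·(column + gutter) = 40 + 8·213 = 1744 px.

1744 px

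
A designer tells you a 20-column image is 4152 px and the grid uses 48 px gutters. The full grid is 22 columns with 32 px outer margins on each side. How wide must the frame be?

4636 px

20c + 19·48 = 4152 → 20c = 3240 → c = 162 px.
Frame = 2·32 + 22·162 + 21·48 = 64 + 3564 + 1008 = 4636 px.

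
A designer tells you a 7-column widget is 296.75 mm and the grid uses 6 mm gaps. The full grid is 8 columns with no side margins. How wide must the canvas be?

340 mm

7 columns + 6 gaps: 7c + 6·6 = 296.75.
7c = 296.75 − 36 = 260.75, so c = 37.25 mm.
Summing: 298 + 42 = 340 mm.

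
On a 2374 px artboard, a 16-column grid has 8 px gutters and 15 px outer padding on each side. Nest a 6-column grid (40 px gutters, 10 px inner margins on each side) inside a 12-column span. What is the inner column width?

Subtract both margins: 2374 − 2·15 = 2344 px.
2344 − 15·8 = 2224; ÷16 gives c = 139 px.
12 columns plus 11 gutters: 1668 + 88 = 1756 px.
Inner content = 1756 − 2·10 = 1736 px.
1736 − 5·40 = 1536; ÷6 gives d = 256 px.

256 px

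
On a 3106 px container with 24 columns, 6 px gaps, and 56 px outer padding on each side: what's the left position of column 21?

2556 px

Subtract both margins: 3106 − 2·56 = 2994 px.
24 columns + 23 gaps: 24c + 23·6 = 2994.
24c = 2994 − 138 = 2856, so c = 119 px.
Before column 21: the margin + 20 columns + 20 gaps.
Offset = 56 + 20·(119 + 6) = 56 + 2500 = 2556 px.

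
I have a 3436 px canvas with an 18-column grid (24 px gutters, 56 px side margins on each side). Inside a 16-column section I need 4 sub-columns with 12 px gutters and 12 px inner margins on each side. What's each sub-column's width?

723 px

Take off 112 px of margins, leaving 3324 px.
Subtracting 17 gutters of 24 leaves 2916 for 18 columns, so c = 162 px.
16-column span = 16·162 + 15·24 = 2952 px.
Inner content = 2952 − 2·12 = 2928 px.
Subtracting 3 gutters of 12 leaves 2892 for 4 columns, so d = 723 px.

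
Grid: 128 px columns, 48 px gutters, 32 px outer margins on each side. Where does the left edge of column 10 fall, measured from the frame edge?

Each column+gutter stride is 176 px; 9 of them past the 32 px margin is 32 + 1584 = 1616 px.

1616 px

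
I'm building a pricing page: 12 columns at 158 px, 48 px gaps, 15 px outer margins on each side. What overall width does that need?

2454 px

Total width: 2·15 + 12·158 + 11·48 = 2454 px.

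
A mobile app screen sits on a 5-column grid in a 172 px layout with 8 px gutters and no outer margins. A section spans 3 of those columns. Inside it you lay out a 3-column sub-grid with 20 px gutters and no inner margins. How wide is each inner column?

20 px

Subtracting 4 gutters of 8 leaves 140 for 5 columns, so c = 28 px.
3 columns plus 2 gutters: 84 + 16 = 100 px.
3 columns + 2 gutters: 3d + 2·20 = 100.
3d = 100 − 40 = 60, so d = 20 px.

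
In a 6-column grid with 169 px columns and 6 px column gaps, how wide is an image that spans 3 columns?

519 px

3 columns plus 2 column gaps: 507 + 12 = 519 px.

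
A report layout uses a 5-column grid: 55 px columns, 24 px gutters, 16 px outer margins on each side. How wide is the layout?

403 px

Layout = 2·16 + 5·55 + 4·24 = 32 + 275 + 96 = 403 px.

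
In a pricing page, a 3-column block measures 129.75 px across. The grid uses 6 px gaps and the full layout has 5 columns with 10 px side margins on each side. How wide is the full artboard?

240.25 px

3c + 2·6 = 129.75 → 3c = 117.75 → c = 39.25 px.
Adding margins, columns and gutters: 20 + 196.25 + 24 = 240.25 px.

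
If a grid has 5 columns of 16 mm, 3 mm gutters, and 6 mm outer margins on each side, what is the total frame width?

104 mm

Adding margins, columns and gutters: 12 + 80 + 12 = 104 mm.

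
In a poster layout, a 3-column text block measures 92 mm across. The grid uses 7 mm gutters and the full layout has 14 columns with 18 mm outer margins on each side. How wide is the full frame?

491 mm

3c + 2·7 = 92 → 3c = 78 → c = 26 mm.
Frame = 2·18 + 14·26 + 13·7 = 36 + 364 + 91 = 491 mm.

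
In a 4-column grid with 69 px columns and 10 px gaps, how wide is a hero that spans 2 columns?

148 px

2 columns plus 1 gap: 138 + 10 = 148 px.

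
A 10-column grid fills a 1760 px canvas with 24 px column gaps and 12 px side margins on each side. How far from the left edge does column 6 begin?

Inside the margins: 1760 − 24 = 1736 px.
1736 − 9·24 = 1520; ÷10 gives c = 152 px.
Each column+gutter stride is 176 px; 5 of them past the 12 px margin is 12 + 880 = 892 px.

892 px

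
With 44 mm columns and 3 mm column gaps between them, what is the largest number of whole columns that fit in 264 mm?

k columns need k·44 + (k−1)·3 = k·47 − 3.
k·47 − 3 ≤ 264 → k ≤ 267 / 47 ≈ 5.68, so k = 5.

5 columns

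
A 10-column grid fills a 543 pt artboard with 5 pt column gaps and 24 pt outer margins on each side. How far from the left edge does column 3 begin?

124 pt

Content = 543 − 2·24 = 495 pt.
495 − 9·5 = 450; ÷10 gives c = 45 pt.
Column 3 starts at margin + 2·(column + gutter) = 24 + 2·50 = 124 pt.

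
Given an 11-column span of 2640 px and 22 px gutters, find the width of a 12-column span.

Subtracting 10 gutters of 22 leaves 2420 for 11 columns, so c = 220 px.
Span of 12: 12·220 + 11·22 = 2640 + 242 = 2882 px.

2882 px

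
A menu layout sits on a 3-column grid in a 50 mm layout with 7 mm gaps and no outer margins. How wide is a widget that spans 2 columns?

3c + 2·7 = 50 → 3c = 36 → c = 12 mm.
Span of 2: 2·12 + 1·7 = 24 + 7 = 31 mm.

31 mm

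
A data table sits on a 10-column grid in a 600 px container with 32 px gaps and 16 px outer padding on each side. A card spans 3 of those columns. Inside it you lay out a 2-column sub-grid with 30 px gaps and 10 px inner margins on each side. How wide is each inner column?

49 px

Inside the margins: 600 − 32 = 568 px.
10c + 9·32 = 568 → 10c = 280 → c = 28 px.
3-column span = 3·28 + 2·32 = 148 px.
Inner content = 148 − 2·10 = 128 px.
2d + 1·30 = 128 → 2d = 98 → d = 49 px.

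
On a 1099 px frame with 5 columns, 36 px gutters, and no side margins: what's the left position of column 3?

454 px

Subtracting 4 gutters of 36 leaves 955 for 5 columns, so c = 191 px.
Each column+gutter stride is 227 px; with no margin, 2 of them is 454 px.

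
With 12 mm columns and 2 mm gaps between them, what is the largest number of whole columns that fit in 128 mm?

Each extra column adds 12 + 2 = 14 mm.
(128 + 2) / 14 = 9.29, so 9 columns fit.

9 columns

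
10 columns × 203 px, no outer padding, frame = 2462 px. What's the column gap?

10 columns take 10·203 = 2030 px; remaining 432 splits into 9 column gaps.
g = 432 / 9 = 48 px.

48 px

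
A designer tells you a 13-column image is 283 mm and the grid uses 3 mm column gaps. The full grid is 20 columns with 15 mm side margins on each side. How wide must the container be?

467 mm

Subtracting 12 column gaps of 3 leaves 247 for 13 columns, so c = 19 mm.
Container = 2·15 + 20·19 + 19·3 = 30 + 380 + 57 = 467 mm.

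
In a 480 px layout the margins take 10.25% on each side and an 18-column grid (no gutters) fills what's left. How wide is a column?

Each margin = 10.25% of 480 = 49.2 px; content = 480 − 2·49.2 = 381.6 px.
With no gutters, each column is 381.6/18 = 21.2 px.

21.2 px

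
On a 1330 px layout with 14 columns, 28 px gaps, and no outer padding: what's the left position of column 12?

14 columns + 13 gaps: 14c + 13·28 = 1330.
14c = 1330 − 364 = 966, so c = 69 px.
Before column 12: 11 columns + 11 gaps.
Offset = 11·(69 + 28) = 11·97 = 1067 px.

1067 px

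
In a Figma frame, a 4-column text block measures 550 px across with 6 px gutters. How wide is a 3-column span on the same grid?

4c + 3·6 = 550 → 4c = 532 → c = 133 px.
Span of 3: 3·133 + 2·6 = 399 + 12 = 411 px.

411 px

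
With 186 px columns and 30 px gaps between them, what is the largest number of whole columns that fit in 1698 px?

k columns need k·186 + (k−1)·30 = k·216 − 30.
k·216 − 30 ≤ 1698 → k ≤ 1728 / 216 ≈ 8.00, so k = 8.

8 columns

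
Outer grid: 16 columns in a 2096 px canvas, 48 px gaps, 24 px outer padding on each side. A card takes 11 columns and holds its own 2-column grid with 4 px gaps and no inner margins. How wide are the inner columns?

Subtract both margins: 2096 − 2·24 = 2048 px.
2048 − 15·48 = 1328; ÷16 gives c = 83 px.
11 columns plus 10 gaps: 913 + 480 = 1393 px.
Subtracting 1 gap of 4 leaves 1389 for 2 columns, so d = 694.5 px.

694.5 px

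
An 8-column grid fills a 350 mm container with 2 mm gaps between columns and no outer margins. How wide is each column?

Subtracting 7 gaps of 2 leaves 336 for 8 columns, so c = 42 mm.

42 mm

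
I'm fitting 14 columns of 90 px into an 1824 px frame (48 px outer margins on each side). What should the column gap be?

Inside the margins: 1824 − 96 = 1728 px.
14 columns take 14·90 = 1260 px; remaining 468 splits into 13 column gaps.
g = 468 / 13 = 36 px.

36 px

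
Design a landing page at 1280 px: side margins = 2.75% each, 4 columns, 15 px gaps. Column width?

291.15 px

Each margin = 2.75% of 1280 = 35.2 px; content = 1280 − 2·35.2 = 1209.6 px.
4 columns + 3 gaps: 4c + 3·15 = 1209.6.
4c = 1209.6 − 45 = 1164.6, so c = 291.15 px.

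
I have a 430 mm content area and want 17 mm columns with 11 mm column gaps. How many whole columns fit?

15 columns: 15·17 + 14·11 = 409 mm ≤ 430.
16 columns: 437 mm > 430. So 15.

15 columns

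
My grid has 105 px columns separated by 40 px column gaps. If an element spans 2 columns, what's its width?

2 columns plus 1 column gap: 210 + 40 = 250 px.

250 px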